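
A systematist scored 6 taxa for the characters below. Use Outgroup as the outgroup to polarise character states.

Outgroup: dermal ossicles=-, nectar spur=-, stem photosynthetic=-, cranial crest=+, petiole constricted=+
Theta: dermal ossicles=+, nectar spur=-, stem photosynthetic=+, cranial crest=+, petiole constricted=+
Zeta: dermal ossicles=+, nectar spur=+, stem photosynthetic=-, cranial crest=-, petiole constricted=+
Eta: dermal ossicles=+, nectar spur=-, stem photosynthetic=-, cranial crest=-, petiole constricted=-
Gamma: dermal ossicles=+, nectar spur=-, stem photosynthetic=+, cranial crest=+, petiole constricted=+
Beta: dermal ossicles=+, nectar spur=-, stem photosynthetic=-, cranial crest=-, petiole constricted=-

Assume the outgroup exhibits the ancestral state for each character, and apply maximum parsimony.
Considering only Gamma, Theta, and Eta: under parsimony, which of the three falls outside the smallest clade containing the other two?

Eta

Character polarity is set by the outgroup: the derived state is whichever differs from the outgroup's state, so for cranial crest, petiole constricted the derived state is '-', and for the remaining characters it is '+'.
All ingroup taxa share the derived state '+' for dermal ossicles; it defines the ingroup but does not resolve relationships within it.
nectar spur (derived state '+') is unique to Zeta (autapomorphy; uninformative for grouping).
stem photosynthetic: derived state '+' in Gamma and Theta only — synapomorphy for {Gamma, Theta}.
cranial crest: derived state '-' in Beta, Eta, and Zeta only — synapomorphy for {Beta, Eta, Zeta}.
petiole constricted: derived state '-' in Beta and Eta only — synapomorphy for {Beta, Eta}.
Most parsimonious ingroup topology: ((Theta,Gamma),(Zeta,(Eta,Beta))).
Theta and Gamma share a more recent common ancestor with each other than either does with Eta, so Eta is the least closely related of the three.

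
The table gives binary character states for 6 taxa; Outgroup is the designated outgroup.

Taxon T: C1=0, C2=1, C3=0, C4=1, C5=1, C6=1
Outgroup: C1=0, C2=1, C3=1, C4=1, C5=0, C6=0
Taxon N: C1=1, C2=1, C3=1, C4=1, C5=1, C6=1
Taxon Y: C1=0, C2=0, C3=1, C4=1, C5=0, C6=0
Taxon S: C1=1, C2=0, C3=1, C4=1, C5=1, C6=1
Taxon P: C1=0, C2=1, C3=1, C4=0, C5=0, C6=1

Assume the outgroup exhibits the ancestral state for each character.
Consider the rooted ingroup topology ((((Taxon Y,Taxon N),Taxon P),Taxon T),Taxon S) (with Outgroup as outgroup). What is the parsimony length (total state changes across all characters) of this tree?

Map each character onto ((((Taxon Y,Taxon N),Taxon P),Taxon T),Taxon S) (rooted by Outgroup) and count the minimum state changes it requires (Fitch parsimony):
C1: 2; C2: 2; C3: 1; C4: 1; C5: 3; C6: 2.
Total tree length = 11.

11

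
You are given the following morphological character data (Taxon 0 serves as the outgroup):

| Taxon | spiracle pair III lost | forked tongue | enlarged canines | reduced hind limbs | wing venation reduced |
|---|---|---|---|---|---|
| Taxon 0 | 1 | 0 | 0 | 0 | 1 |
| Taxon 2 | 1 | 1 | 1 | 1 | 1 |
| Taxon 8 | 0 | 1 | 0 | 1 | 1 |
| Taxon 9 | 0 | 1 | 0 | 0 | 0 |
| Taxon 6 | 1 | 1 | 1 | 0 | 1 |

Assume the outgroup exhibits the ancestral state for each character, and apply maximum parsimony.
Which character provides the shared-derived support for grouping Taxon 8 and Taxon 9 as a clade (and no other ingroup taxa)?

spiracle pair III lost

Character polarity is set by the outgroup: the derived state is whichever differs from the outgroup's state, so for spiracle pair III lost, wing venation reduced the derived state is '0', and for the remaining characters it is '1'.
spiracle pair III lost: derived state '0' in Taxon 8 and Taxon 9 only — synapomorphy for {Taxon 8, Taxon 9}.
All ingroup taxa share the derived state '1' for forked tongue; it defines the ingroup but does not resolve relationships within it.
Only Taxon 2 and Taxon 6 show the derived state '1' for enlarged canines, supporting them as a clade.
reduced hind limbs groups Taxon 2 and Taxon 8, which is incompatible with the clades supported by the remaining characters; treating it as convergent (homoplasy) costs fewer steps than any alternative tree.
wing venation reduced (derived state '0') is unique to Taxon 9 (autapomorphy; uninformative for grouping).
Most parsimonious ingroup topology: ((Taxon 2,Taxon 6),(Taxon 8,Taxon 9)).
The clade {Taxon 8, Taxon 9} is supported by spiracle pair III lost: its derived state '0' occurs in exactly those taxa and in no other taxon (including the outgroup).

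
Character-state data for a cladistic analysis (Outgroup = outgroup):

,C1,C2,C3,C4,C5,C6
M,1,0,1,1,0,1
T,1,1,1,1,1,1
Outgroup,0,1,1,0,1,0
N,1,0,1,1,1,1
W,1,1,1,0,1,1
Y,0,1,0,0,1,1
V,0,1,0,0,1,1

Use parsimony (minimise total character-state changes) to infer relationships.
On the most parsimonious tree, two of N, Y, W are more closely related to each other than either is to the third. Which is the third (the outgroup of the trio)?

Y

Character polarity is set by the outgroup: the derived state is whichever differs from the outgroup's state, so for C2, C3, C5 the derived state is '0', and for the remaining characters it is '1'.
C1 (derived state '1') is shared by M, N, T, and W — a synapomorphy uniting that clade.
C2 (derived state '0') is shared by M and N — a synapomorphy uniting that clade.
C3: derived state '0' in V and Y only — synapomorphy for {V, Y}.
Only M, N, and T show the derived state '1' for C4, supporting them as a clade.
C5 (derived state '0') is unique to M (autapomorphy; uninformative for grouping).
All ingroup taxa share the derived state '1' for C6; it defines the ingroup but does not resolve relationships within it.
Most parsimonious ingroup topology: (((T,(N,M)),W),(Y,V)).
W and N share a more recent common ancestor with each other than either does with Y, so Y is the least closely related of the three.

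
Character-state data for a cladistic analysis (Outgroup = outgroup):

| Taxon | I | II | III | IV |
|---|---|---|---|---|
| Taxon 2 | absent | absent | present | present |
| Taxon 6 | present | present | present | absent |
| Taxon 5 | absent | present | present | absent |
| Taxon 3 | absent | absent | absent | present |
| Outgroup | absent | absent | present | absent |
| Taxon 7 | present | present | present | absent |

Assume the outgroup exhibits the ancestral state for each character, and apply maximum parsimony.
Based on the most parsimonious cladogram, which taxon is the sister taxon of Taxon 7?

Character polarity is set by the outgroup: the derived state is whichever differs from the outgroup's state, so for III the derived state is 'absent', and for the remaining characters it is 'present'.
Only Taxon 6 and Taxon 7 show the derived state 'present' for I, supporting them as a clade.
Only Taxon 5, Taxon 6, and Taxon 7 show the derived state 'present' for II, supporting them as a clade.
III: derived state 'absent' in Taxon 3 only — an autapomorphy, so it tells us nothing about relationships among taxa.
Only Taxon 2 and Taxon 3 show the derived state 'present' for IV, supporting them as a clade.
Most parsimonious ingroup topology: ((Taxon 3,Taxon 2),((Taxon 7,Taxon 6),Taxon 5)).
Taxon 7 and Taxon 6 form a cherry on this tree, so they are sister taxa.

Taxon 6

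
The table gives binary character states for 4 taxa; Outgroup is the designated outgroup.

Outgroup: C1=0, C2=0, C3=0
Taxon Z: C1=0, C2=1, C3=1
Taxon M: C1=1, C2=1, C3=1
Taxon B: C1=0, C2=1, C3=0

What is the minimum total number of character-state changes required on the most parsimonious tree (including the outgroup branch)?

The outgroup has state '0' for every character, so '1' is the derived state throughout.
C1: derived state '1' in Taxon M only — an autapomorphy, so it tells us nothing about relationships among taxa.
C2 (derived state '1') is shared by all ingroup taxa — unites the whole ingroup.
C3 (derived state '1') is shared by Taxon M and Taxon Z — a synapomorphy uniting that clade.
Most parsimonious ingroup topology: ((Taxon Z,Taxon M),Taxon B).
Changes per character on this tree: C1: 1; C2: 1; C3: 1.
Total = 3.

3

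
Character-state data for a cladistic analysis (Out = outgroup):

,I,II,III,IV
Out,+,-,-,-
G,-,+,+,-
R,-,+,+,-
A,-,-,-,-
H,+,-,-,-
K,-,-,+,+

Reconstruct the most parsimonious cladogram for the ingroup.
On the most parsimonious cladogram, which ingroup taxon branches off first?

Character polarity is set by the outgroup: the derived state is whichever differs from the outgroup's state, so for I the derived state is '-', and for the remaining characters it is '+'.
I (derived state '-') is shared by A, G, K, and R — a synapomorphy uniting that clade.
Only G and R show the derived state '+' for II, supporting them as a clade.
III (derived state '+') is shared by G, K, and R — a synapomorphy uniting that clade.
IV (derived state '+') is unique to K (autapomorphy; uninformative for grouping).
Most parsimonious ingroup topology: ((((G,R),K),A),H).
H is sister to the clade containing all other ingroup taxa, so it is the earliest-diverging (most basal) ingroup lineage.

H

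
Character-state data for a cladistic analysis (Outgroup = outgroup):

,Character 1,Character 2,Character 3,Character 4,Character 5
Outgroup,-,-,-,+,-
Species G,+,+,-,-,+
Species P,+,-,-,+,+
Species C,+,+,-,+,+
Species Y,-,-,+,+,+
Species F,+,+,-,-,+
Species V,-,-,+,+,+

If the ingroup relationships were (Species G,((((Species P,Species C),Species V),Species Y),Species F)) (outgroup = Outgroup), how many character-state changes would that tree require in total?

Map each character onto (Species G,((((Species P,Species C),Species V),Species Y),Species F)) (rooted by Outgroup) and count the minimum state changes it requires (Fitch parsimony):
Character 1: 3; Character 2: 3; Character 3: 2; Character 4: 2; Character 5: 1.
Total tree length = 11.

11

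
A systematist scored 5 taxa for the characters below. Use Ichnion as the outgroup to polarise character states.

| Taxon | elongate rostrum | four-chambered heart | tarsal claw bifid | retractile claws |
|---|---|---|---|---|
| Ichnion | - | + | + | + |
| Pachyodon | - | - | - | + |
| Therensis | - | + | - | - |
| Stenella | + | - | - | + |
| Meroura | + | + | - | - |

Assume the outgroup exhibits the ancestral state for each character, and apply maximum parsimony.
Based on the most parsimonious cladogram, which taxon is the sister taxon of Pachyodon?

Stenella

Character polarity is set by the outgroup: the derived state is whichever differs from the outgroup's state, so for four-chambered heart, tarsal claw bifid, retractile claws the derived state is '-', and for the remaining characters it is '+'.
elongate rostrum groups Meroura and Stenella, which is incompatible with the clades supported by the remaining characters; treating it as convergent (homoplasy) costs fewer steps than any alternative tree.
four-chambered heart: derived state '-' in Pachyodon and Stenella only — synapomorphy for {Pachyodon, Stenella}.
tarsal claw bifid (derived state '-') is shared by all ingroup taxa — unites the whole ingroup.
Only Meroura and Therensis show the derived state '-' for retractile claws, supporting them as a clade.
Most parsimonious ingroup topology: ((Pachyodon,Stenella),(Therensis,Meroura)).
Pachyodon and Stenella form a cherry on this tree, so they are sister taxa.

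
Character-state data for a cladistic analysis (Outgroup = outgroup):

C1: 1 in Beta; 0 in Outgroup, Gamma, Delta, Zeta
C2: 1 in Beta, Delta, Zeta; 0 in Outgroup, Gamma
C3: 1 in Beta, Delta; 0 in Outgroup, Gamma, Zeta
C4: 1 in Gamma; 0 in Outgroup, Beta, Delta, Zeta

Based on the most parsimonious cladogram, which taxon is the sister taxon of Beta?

The outgroup has state '0' for every character, so '1' is the derived state throughout.
C1 (derived state '1') is unique to Beta (autapomorphy; uninformative for grouping).
Only Beta, Delta, and Zeta show the derived state '1' for C2, supporting them as a clade.
Only Beta and Delta show the derived state '1' for C3, supporting them as a clade.
C4 (derived state '1') is unique to Gamma (autapomorphy; uninformative for grouping).
Most parsimonious ingroup topology: (Gamma,((Beta,Delta),Zeta)).
Beta and Delta form a cherry on this tree, so they are sister taxa.

Delta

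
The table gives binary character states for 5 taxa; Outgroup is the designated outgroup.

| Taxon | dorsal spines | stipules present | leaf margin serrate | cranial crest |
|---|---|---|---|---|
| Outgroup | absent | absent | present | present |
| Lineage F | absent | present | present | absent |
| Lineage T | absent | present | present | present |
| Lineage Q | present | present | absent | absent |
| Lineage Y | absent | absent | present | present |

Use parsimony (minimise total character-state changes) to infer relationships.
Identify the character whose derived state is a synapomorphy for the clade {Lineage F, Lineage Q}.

cranial crest

Character polarity is set by the outgroup: the derived state is whichever differs from the outgroup's state, so for leaf margin serrate, cranial crest the derived state is 'absent', and for the remaining characters it is 'present'.
dorsal spines: derived state 'present' in Lineage Q only — an autapomorphy, so it tells us nothing about relationships among taxa.
stipules present: derived state 'present' in Lineage F, Lineage Q, and Lineage T only — synapomorphy for {Lineage F, Lineage Q, Lineage T}.
leaf margin serrate: derived state 'absent' in Lineage Q only — an autapomorphy, so it tells us nothing about relationships among taxa.
Only Lineage F and Lineage Q show the derived state 'absent' for cranial crest, supporting them as a clade.
Most parsimonious ingroup topology: (((Lineage F,Lineage Q),Lineage T),Lineage Y).
The clade {Lineage F, Lineage Q} is supported by cranial crest: its derived state 'absent' occurs in exactly those taxa and in no other taxon (including the outgroup).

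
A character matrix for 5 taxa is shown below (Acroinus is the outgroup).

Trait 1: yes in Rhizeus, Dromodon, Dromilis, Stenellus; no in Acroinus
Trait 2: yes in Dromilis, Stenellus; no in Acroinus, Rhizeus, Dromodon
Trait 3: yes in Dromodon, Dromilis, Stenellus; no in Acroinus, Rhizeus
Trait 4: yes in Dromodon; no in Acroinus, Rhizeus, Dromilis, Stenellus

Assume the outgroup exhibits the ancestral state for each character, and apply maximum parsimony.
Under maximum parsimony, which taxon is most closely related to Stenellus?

Dromilis

The outgroup has state 'no' for every character, so 'yes' is the derived state throughout.
Trait 1 (derived state 'yes') is shared by all ingroup taxa — unites the whole ingroup.
Trait 2 (derived state 'yes') is shared by Dromilis and Stenellus — a synapomorphy uniting that clade.
Trait 3 (derived state 'yes') is shared by Dromilis, Dromodon, and Stenellus — a synapomorphy uniting that clade.
Trait 4 (derived state 'yes') is unique to Dromodon (autapomorphy; uninformative for grouping).
Most parsimonious ingroup topology: ((Dromodon,(Dromilis,Stenellus)),Rhizeus).
Stenellus and Dromilis form a cherry on this tree, so they are sister taxa.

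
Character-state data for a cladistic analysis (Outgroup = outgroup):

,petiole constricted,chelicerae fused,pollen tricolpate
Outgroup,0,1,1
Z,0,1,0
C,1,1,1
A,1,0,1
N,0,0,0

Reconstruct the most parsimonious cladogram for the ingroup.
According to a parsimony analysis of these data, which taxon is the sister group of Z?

N

Character polarity is set by the outgroup: the derived state is whichever differs from the outgroup's state, so for chelicerae fused, pollen tricolpate the derived state is '0', and for the remaining characters it is '1'.
Only A and C show the derived state '1' for petiole constricted, supporting them as a clade.
chelicerae fused (state '0') occurs in A and N but conflicts with the nesting implied by the other characters — most parsimoniously interpreted as homoplasy.
pollen tricolpate (derived state '0') is shared by N and Z — a synapomorphy uniting that clade.
Most parsimonious ingroup topology: ((Z,N),(C,A)).
Z and N form a cherry on this tree, so they are sister taxa.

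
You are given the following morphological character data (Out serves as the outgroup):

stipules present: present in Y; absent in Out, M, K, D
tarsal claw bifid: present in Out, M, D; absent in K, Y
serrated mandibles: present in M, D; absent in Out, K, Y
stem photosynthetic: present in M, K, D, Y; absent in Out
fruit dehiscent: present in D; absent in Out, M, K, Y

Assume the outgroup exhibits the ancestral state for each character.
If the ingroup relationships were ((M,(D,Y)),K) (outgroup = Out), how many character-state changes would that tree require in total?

Map each character onto ((M,(D,Y)),K) (rooted by Out) and count the minimum state changes it requires (Fitch parsimony):
stipules present: 1; tarsal claw bifid: 2; serrated mandibles: 2; stem photosynthetic: 1; fruit dehiscent: 1.
Total tree length = 7.

7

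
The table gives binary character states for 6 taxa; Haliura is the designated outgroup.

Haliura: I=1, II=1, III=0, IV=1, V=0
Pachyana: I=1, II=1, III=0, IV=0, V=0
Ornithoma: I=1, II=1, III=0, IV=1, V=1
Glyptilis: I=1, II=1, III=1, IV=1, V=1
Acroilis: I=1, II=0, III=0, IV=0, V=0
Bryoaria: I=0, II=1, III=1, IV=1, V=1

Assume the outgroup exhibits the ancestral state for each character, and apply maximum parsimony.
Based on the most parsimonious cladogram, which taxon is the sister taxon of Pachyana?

Acroilis

Character polarity is set by the outgroup: the derived state is whichever differs from the outgroup's state, so for I, II, IV the derived state is '0', and for the remaining characters it is '1'.
I (derived state '0') is unique to Bryoaria (autapomorphy; uninformative for grouping).
II: derived state '0' in Acroilis only — an autapomorphy, so it tells us nothing about relationships among taxa.
Only Bryoaria and Glyptilis show the derived state '1' for III, supporting them as a clade.
Only Acroilis and Pachyana show the derived state '0' for IV, supporting them as a clade.
V (derived state '1') is shared by Bryoaria, Glyptilis, and Ornithoma — a synapomorphy uniting that clade.
Most parsimonious ingroup topology: ((Pachyana,Acroilis),(Ornithoma,(Glyptilis,Bryoaria))).
Pachyana and Acroilis form a cherry on this tree, so they are sister taxa.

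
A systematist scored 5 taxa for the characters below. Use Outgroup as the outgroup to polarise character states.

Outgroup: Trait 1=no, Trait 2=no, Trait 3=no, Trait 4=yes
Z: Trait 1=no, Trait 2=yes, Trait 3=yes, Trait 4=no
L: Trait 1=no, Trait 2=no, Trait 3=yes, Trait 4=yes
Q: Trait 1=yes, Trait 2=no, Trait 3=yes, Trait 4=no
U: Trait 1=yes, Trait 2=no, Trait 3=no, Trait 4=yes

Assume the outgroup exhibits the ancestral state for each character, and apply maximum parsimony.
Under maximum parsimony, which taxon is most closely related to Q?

Character polarity is set by the outgroup: the derived state is whichever differs from the outgroup's state, so for Trait 4 the derived state is 'no', and for the remaining characters it is 'yes'.
Trait 1 groups Q and U, which is incompatible with the clades supported by the remaining characters; treating it as convergent (homoplasy) costs fewer steps than any alternative tree.
Trait 2 (derived state 'yes') is unique to Z (autapomorphy; uninformative for grouping).
Only L, Q, and Z show the derived state 'yes' for Trait 3, supporting them as a clade.
Only Q and Z show the derived state 'no' for Trait 4, supporting them as a clade.
Most parsimonious ingroup topology: (((Z,Q),L),U).
Q and Z form a cherry on this tree, so they are sister taxa.

Z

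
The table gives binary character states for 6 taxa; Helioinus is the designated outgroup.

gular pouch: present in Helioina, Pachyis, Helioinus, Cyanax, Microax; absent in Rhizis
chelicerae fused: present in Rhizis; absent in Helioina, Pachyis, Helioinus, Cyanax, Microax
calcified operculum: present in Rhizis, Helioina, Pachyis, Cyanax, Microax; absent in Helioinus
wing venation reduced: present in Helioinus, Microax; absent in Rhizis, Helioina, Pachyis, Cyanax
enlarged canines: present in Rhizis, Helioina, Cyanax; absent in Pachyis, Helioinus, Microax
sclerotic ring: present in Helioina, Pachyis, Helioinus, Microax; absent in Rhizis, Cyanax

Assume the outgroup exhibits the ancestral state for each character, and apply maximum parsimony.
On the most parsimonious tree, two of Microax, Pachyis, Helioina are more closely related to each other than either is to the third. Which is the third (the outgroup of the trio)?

Microax

Character polarity is set by the outgroup: the derived state is whichever differs from the outgroup's state, so for gular pouch, wing venation reduced, sclerotic ring the derived state is 'absent', and for the remaining characters it is 'present'.
gular pouch: derived state 'absent' in Rhizis only — an autapomorphy, so it tells us nothing about relationships among taxa.
chelicerae fused (derived state 'present') is unique to Rhizis (autapomorphy; uninformative for grouping).
calcified operculum (derived state 'present') is shared by all ingroup taxa — unites the whole ingroup.
wing venation reduced (derived state 'absent') is shared by Cyanax, Helioina, Pachyis, and Rhizis — a synapomorphy uniting that clade.
enlarged canines (derived state 'present') is shared by Cyanax, Helioina, and Rhizis — a synapomorphy uniting that clade.
Only Cyanax and Rhizis show the derived state 'absent' for sclerotic ring, supporting them as a clade.
Most parsimonious ingroup topology: (((Helioina,(Rhizis,Cyanax)),Pachyis),Microax).
Pachyis and Helioina share a more recent common ancestor with each other than either does with Microax, so Microax is the least closely related of the three.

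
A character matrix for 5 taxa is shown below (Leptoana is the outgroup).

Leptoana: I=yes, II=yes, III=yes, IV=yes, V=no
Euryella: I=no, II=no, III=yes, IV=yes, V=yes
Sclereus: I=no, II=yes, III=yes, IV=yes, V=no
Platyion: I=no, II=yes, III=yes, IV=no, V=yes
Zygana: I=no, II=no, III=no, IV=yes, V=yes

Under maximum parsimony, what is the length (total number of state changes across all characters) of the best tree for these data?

5

Character polarity is set by the outgroup: the derived state is whichever differs from the outgroup's state, so for I, II, III, IV the derived state is 'no', and for the remaining characters it is 'yes'.
I (derived state 'no') is shared by all ingroup taxa — unites the whole ingroup.
Only Euryella and Zygana show the derived state 'no' for II, supporting them as a clade.
III: derived state 'no' in Zygana only — an autapomorphy, so it tells us nothing about relationships among taxa.
IV (derived state 'no') is unique to Platyion (autapomorphy; uninformative for grouping).
V (derived state 'yes') is shared by Euryella, Platyion, and Zygana — a synapomorphy uniting that clade.
Most parsimonious ingroup topology: (((Euryella,Zygana),Platyion),Sclereus).
Changes per character on this tree: I: 1; II: 1; III: 1; IV: 1; V: 1.
Total = 5.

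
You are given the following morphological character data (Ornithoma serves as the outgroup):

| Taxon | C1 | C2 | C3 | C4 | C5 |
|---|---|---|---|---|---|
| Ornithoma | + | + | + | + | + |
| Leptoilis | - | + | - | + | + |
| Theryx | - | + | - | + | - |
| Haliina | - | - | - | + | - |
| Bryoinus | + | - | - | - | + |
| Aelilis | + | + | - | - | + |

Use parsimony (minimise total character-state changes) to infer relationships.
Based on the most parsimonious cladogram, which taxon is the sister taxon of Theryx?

The outgroup has state '+' for every character, so '-' is the derived state throughout.
C1: derived state '-' in Haliina, Leptoilis, and Theryx only — synapomorphy for {Haliina, Leptoilis, Theryx}.
C2 groups Bryoinus and Haliina, which is incompatible with the clades supported by the remaining characters; treating it as convergent (homoplasy) costs fewer steps than any alternative tree.
C3 (derived state '-') is shared by all ingroup taxa — unites the whole ingroup.
C4: derived state '-' in Aelilis and Bryoinus only — synapomorphy for {Aelilis, Bryoinus}.
C5: derived state '-' in Haliina and Theryx only — synapomorphy for {Haliina, Theryx}.
Most parsimonious ingroup topology: ((Bryoinus,Aelilis),((Haliina,Theryx),Leptoilis)).
Theryx and Haliina form a cherry on this tree, so they are sister taxa.

Haliina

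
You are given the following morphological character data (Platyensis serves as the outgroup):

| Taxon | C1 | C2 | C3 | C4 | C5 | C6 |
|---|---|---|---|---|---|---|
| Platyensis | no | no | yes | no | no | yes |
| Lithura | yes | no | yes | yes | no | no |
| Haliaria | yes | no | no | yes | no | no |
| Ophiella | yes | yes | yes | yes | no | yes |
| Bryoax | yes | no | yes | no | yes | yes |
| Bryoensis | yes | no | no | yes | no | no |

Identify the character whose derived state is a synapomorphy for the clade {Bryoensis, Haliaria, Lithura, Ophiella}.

Character polarity is set by the outgroup: the derived state is whichever differs from the outgroup's state, so for C3, C6 the derived state is 'no', and for the remaining characters it is 'yes'.
All ingroup taxa share the derived state 'yes' for C1; it defines the ingroup but does not resolve relationships within it.
C2 (derived state 'yes') is unique to Ophiella (autapomorphy; uninformative for grouping).
C3 (derived state 'no') is shared by Bryoensis and Haliaria — a synapomorphy uniting that clade.
C4 (derived state 'yes') is shared by Bryoensis, Haliaria, Lithura, and Ophiella — a synapomorphy uniting that clade.
C5 (derived state 'yes') is unique to Bryoax (autapomorphy; uninformative for grouping).
C6 (derived state 'no') is shared by Bryoensis, Haliaria, and Lithura — a synapomorphy uniting that clade.
Most parsimonious ingroup topology: (((Lithura,(Haliaria,Bryoensis)),Ophiella),Bryoax).
The clade {Bryoensis, Haliaria, Lithura, Ophiella} is supported by C4: its derived state 'yes' occurs in exactly those taxa and in no other taxon (including the outgroup).

C4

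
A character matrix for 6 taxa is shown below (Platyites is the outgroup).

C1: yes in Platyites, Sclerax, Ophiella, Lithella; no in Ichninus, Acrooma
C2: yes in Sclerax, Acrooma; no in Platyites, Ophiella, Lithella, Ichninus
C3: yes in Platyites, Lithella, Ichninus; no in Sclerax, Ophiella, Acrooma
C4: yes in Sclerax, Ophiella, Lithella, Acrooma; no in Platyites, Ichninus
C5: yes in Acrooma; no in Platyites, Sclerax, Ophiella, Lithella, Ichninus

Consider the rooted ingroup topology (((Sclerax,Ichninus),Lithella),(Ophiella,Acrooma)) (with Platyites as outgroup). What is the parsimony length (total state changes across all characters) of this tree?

9

Map each character onto (((Sclerax,Ichninus),Lithella),(Ophiella,Acrooma)) (rooted by Platyites) and count the minimum state changes it requires (Fitch parsimony):
C1: 2; C2: 2; C3: 2; C4: 2; C5: 1.
Total tree length = 9.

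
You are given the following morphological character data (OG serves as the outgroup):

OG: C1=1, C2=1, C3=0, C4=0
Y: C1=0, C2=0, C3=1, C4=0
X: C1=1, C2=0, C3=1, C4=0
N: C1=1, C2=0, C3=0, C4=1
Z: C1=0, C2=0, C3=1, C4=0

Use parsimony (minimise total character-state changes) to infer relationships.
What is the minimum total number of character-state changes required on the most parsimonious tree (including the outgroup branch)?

Character polarity is set by the outgroup: the derived state is whichever differs from the outgroup's state, so for C1, C2 the derived state is '0', and for the remaining characters it is '1'.
C1: derived state '0' in Y and Z only — synapomorphy for {Y, Z}.
C2 (derived state '0') is shared by all ingroup taxa — unites the whole ingroup.
Only X, Y, and Z show the derived state '1' for C3, supporting them as a clade.
C4 (derived state '1') is unique to N (autapomorphy; uninformative for grouping).
Most parsimonious ingroup topology: (((Y,Z),X),N).
Changes per character on this tree: C1: 1; C2: 1; C3: 1; C4: 1.
Total = 4.

4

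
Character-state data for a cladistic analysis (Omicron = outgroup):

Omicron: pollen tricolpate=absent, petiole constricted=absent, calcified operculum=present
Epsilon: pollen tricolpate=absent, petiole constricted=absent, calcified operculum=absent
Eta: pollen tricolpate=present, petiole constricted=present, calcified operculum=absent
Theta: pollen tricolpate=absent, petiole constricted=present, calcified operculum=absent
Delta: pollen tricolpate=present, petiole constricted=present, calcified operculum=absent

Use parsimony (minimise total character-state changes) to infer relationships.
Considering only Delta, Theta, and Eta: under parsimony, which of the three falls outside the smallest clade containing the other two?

Character polarity is set by the outgroup: the derived state is whichever differs from the outgroup's state, so for calcified operculum the derived state is 'absent', and for the remaining characters it is 'present'.
Only Delta and Eta show the derived state 'present' for pollen tricolpate, supporting them as a clade.
petiole constricted (derived state 'present') is shared by Delta, Eta, and Theta — a synapomorphy uniting that clade.
calcified operculum (derived state 'absent') is shared by all ingroup taxa — unites the whole ingroup.
Most parsimonious ingroup topology: (Epsilon,((Eta,Delta),Theta)).
Eta and Delta share a more recent common ancestor with each other than either does with Theta, so Theta is the least closely related of the three.

Theta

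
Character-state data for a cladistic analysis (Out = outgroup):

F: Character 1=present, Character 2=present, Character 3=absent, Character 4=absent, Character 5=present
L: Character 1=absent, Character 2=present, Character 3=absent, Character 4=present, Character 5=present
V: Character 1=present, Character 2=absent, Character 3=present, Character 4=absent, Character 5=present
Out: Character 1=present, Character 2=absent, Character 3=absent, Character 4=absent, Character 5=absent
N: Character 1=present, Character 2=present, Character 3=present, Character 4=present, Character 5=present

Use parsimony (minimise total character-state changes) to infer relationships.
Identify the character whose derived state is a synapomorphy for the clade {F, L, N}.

Character polarity is set by the outgroup: the derived state is whichever differs from the outgroup's state, so for Character 1 the derived state is 'absent', and for the remaining characters it is 'present'.
Character 1: derived state 'absent' in L only — an autapomorphy, so it tells us nothing about relationships among taxa.
Only F, L, and N show the derived state 'present' for Character 2, supporting them as a clade.
Character 3 groups N and V, which is incompatible with the clades supported by the remaining characters; treating it as convergent (homoplasy) costs fewer steps than any alternative tree.
Character 4: derived state 'present' in L and N only — synapomorphy for {L, N}.
Character 5 (derived state 'present') is shared by all ingroup taxa — unites the whole ingroup.
Most parsimonious ingroup topology: ((F,(N,L)),V).
The clade {F, L, N} is supported by Character 2: its derived state 'present' occurs in exactly those taxa and in no other taxon (including the outgroup).

Character 2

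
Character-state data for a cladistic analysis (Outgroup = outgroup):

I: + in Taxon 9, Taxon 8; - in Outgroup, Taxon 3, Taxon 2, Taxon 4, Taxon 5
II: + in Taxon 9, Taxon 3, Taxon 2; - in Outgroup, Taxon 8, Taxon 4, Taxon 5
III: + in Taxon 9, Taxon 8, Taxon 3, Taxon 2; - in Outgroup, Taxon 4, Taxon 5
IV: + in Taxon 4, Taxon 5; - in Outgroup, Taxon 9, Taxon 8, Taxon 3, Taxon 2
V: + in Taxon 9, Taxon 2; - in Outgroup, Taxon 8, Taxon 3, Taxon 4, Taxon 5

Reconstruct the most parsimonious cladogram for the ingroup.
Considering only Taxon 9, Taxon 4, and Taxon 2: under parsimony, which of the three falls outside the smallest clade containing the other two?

The outgroup has state '-' for every character, so '+' is the derived state throughout.
I (state '+') occurs in Taxon 8 and Taxon 9 but conflicts with the nesting implied by the other characters — most parsimoniously interpreted as homoplasy.
Only Taxon 2, Taxon 3, and Taxon 9 show the derived state '+' for II, supporting them as a clade.
III (derived state '+') is shared by Taxon 2, Taxon 3, Taxon 8, and Taxon 9 — a synapomorphy uniting that clade.
Only Taxon 4 and Taxon 5 show the derived state '+' for IV, supporting them as a clade.
V (derived state '+') is shared by Taxon 2 and Taxon 9 — a synapomorphy uniting that clade.
Most parsimonious ingroup topology: ((((Taxon 9,Taxon 2),Taxon 3),Taxon 8),(Taxon 4,Taxon 5)).
Taxon 9 and Taxon 2 share a more recent common ancestor with each other than either does with Taxon 4, so Taxon 4 is the least closely related of the three.

Taxon 4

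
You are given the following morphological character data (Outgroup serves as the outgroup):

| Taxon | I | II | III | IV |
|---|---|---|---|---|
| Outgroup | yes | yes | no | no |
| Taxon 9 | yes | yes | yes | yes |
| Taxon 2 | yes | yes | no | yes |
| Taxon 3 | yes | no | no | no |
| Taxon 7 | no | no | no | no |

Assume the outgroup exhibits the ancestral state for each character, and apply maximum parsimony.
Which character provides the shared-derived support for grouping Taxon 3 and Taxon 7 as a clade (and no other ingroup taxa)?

Character polarity is set by the outgroup: the derived state is whichever differs from the outgroup's state, so for I, II the derived state is 'no', and for the remaining characters it is 'yes'.
I (derived state 'no') is unique to Taxon 7 (autapomorphy; uninformative for grouping).
II: derived state 'no' in Taxon 3 and Taxon 7 only — synapomorphy for {Taxon 3, Taxon 7}.
III (derived state 'yes') is unique to Taxon 9 (autapomorphy; uninformative for grouping).
IV (derived state 'yes') is shared by Taxon 2 and Taxon 9 — a synapomorphy uniting that clade.
Most parsimonious ingroup topology: ((Taxon 9,Taxon 2),(Taxon 3,Taxon 7)).
The clade {Taxon 3, Taxon 7} is supported by II: its derived state 'no' occurs in exactly those taxa and in no other taxon (including the outgroup).

II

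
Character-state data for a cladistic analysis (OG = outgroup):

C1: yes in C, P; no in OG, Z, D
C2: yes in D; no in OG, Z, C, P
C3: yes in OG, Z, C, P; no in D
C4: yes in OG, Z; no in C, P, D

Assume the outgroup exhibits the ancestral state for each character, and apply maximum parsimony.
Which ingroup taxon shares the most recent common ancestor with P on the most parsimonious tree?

Character polarity is set by the outgroup: the derived state is whichever differs from the outgroup's state, so for C3, C4 the derived state is 'no', and for the remaining characters it is 'yes'.
Only C and P show the derived state 'yes' for C1, supporting them as a clade.
C2 (derived state 'yes') is unique to D (autapomorphy; uninformative for grouping).
C3: derived state 'no' in D only — an autapomorphy, so it tells us nothing about relationships among taxa.
C4: derived state 'no' in C, D, and P only — synapomorphy for {C, D, P}.
Most parsimonious ingroup topology: (Z,((C,P),D)).
P and C form a cherry on this tree, so they are sister taxa.

C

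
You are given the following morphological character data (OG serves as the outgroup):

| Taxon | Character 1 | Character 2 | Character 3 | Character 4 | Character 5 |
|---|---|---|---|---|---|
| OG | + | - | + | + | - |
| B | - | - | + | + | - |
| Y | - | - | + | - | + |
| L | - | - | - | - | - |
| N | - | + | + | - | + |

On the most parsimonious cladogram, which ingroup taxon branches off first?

Character polarity is set by the outgroup: the derived state is whichever differs from the outgroup's state, so for Character 1, Character 3, Character 4 the derived state is '-', and for the remaining characters it is '+'.
Character 1 (derived state '-') is shared by all ingroup taxa — unites the whole ingroup.
Character 2: derived state '+' in N only — an autapomorphy, so it tells us nothing about relationships among taxa.
Character 3 (derived state '-') is unique to L (autapomorphy; uninformative for grouping).
Character 4 (derived state '-') is shared by L, N, and Y — a synapomorphy uniting that clade.
Only N and Y show the derived state '+' for Character 5, supporting them as a clade.
Most parsimonious ingroup topology: (B,((Y,N),L)).
B is sister to the clade containing all other ingroup taxa, so it is the earliest-diverging (most basal) ingroup lineage.

B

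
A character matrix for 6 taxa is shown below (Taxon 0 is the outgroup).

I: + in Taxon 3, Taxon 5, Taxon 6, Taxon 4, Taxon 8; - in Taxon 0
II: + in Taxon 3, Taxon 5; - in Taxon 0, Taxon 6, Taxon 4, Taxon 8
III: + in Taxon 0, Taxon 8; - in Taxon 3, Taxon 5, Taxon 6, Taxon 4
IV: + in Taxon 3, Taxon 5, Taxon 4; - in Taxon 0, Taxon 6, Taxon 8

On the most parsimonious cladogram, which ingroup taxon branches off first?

Character polarity is set by the outgroup: the derived state is whichever differs from the outgroup's state, so for III the derived state is '-', and for the remaining characters it is '+'.
I (derived state '+') is shared by all ingroup taxa — unites the whole ingroup.
Only Taxon 3 and Taxon 5 show the derived state '+' for II, supporting them as a clade.
Only Taxon 3, Taxon 4, Taxon 5, and Taxon 6 show the derived state '-' for III, supporting them as a clade.
Only Taxon 3, Taxon 4, and Taxon 5 show the derived state '+' for IV, supporting them as a clade.
Most parsimonious ingroup topology: ((((Taxon 3,Taxon 5),Taxon 4),Taxon 6),Taxon 8).
Taxon 8 is sister to the clade containing all other ingroup taxa, so it is the earliest-diverging (most basal) ingroup lineage.

Taxon 8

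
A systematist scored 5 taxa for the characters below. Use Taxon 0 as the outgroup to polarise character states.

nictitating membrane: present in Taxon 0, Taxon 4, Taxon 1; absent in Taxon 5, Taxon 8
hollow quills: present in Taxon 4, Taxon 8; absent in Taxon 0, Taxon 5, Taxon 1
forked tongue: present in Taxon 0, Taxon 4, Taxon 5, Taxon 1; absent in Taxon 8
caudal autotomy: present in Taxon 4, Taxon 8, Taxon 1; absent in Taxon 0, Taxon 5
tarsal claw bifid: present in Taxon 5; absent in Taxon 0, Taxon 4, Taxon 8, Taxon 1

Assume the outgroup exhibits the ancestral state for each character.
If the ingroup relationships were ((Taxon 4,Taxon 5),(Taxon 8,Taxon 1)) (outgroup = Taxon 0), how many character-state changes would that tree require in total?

8

Map each character onto ((Taxon 4,Taxon 5),(Taxon 8,Taxon 1)) (rooted by Taxon 0) and count the minimum state changes it requires (Fitch parsimony):
nictitating membrane: 2; hollow quills: 2; forked tongue: 1; caudal autotomy: 2; tarsal claw bifid: 1.
Total tree length = 8.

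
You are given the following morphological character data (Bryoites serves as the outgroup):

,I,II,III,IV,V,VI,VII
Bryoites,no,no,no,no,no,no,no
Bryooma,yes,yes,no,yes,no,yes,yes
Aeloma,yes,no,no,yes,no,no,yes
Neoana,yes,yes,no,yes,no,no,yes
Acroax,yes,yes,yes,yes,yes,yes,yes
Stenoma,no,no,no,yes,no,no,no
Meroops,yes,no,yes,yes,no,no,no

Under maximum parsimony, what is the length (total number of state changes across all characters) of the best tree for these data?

8

The outgroup has state 'no' for every character, so 'yes' is the derived state throughout.
I (derived state 'yes') is shared by Acroax, Aeloma, Bryooma, Meroops, and Neoana — a synapomorphy uniting that clade.
Only Acroax, Bryooma, and Neoana show the derived state 'yes' for II, supporting them as a clade.
III (state 'yes') occurs in Acroax and Meroops but conflicts with the nesting implied by the other characters — most parsimoniously interpreted as homoplasy.
All ingroup taxa share the derived state 'yes' for IV; it defines the ingroup but does not resolve relationships within it.
V (derived state 'yes') is unique to Acroax (autapomorphy; uninformative for grouping).
Only Acroax and Bryooma show the derived state 'yes' for VI, supporting them as a clade.
Only Acroax, Aeloma, Bryooma, and Neoana show the derived state 'yes' for VII, supporting them as a clade.
Most parsimonious ingroup topology: (((((Bryooma,Acroax),Neoana),Aeloma),Meroops),Stenoma).
Changes per character on this tree: I: 1; II: 1; III: 2; IV: 1; V: 1; VI: 1; VII: 1.
Total = 8.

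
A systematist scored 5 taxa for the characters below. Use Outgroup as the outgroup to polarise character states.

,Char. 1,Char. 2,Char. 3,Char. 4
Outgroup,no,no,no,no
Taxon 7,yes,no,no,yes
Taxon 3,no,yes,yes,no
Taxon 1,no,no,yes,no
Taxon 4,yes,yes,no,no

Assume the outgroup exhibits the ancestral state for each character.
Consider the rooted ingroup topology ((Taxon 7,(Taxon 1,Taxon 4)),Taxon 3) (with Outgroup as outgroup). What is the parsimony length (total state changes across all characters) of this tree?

Map each character onto ((Taxon 7,(Taxon 1,Taxon 4)),Taxon 3) (rooted by Outgroup) and count the minimum state changes it requires (Fitch parsimony):
Char. 1: 2; Char. 2: 2; Char. 3: 2; Char. 4: 1.
Total tree length = 7.

7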